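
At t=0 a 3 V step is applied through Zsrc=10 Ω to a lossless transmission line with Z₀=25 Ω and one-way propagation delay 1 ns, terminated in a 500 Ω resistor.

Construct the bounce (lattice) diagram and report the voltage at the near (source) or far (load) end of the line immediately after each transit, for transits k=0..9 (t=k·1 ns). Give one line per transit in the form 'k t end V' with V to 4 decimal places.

0 0 source 2.1429
1 1 load 4.0816
2 2 source 3.2507
3 3 load 2.4990
4 4 source 2.8211
5 5 load 3.1126
6 6 source 2.9877
7 7 load 2.8747
8 8 source 2.9231
9 9 load 2.9670

Γ_L=0.904762, Γ_S=-0.428571; launch V₁=3·25/35=2.142857
k=0 src: V=2.1429
k=1 load: inc=2.142857, refl=2.142857·0.904762=1.9388; V=0.000000+2.142857+1.938776=4.0816
k=2 src: inc=1.938776, refl=1.938776·-0.428571=-0.8309; V=2.142857+1.938776+-0.830904=3.2507
k=3 load: inc=-0.830904, refl=-0.830904·0.904762=-0.7518; V=4.081633+-0.830904+-0.751770=2.4990
k=4 src: inc=-0.751770, refl=-0.751770·-0.428571=0.3222; V=3.250729+-0.751770+0.322187=2.8211
k=5 load: inc=0.322187, refl=0.322187·0.904762=0.2915; V=2.498959+0.322187+0.291503=3.1126
k=6 src: inc=0.291503, refl=0.291503·-0.428571=-0.1249; V=2.821146+0.291503+-0.124930=2.9877
k=7 load: inc=-0.124930, refl=-0.124930·0.904762=-0.1130; V=3.112649+-0.124930+-0.113032=2.8747
k=8 src: inc=-0.113032, refl=-0.113032·-0.428571=0.0484; V=2.987719+-0.113032+0.048442=2.9231
k=9 load: inc=0.048442, refl=0.048442·0.904762=0.0438; V=2.874687+0.048442+0.043829=2.9670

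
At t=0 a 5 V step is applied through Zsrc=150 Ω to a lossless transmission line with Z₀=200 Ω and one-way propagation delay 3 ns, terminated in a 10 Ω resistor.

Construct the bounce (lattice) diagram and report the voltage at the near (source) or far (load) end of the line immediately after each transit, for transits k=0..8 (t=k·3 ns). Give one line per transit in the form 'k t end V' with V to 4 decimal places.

Γ_L=-0.904762, Γ_S=-0.142857; launch V₁=5·200/350=2.857143
k=0 src: V=2.8571
k=1 load: inc=2.857143, refl=2.857143·-0.904762=-2.5850; V=0.000000+2.857143+-2.585034=0.2721
k=2 src: inc=-2.585034, refl=-2.585034·-0.142857=0.3693; V=2.857143+-2.585034+0.369291=0.6414
k=3 load: inc=0.369291, refl=0.369291·-0.904762=-0.3341; V=0.272109+0.369291+-0.334120=0.3073
k=4 src: inc=-0.334120, refl=-0.334120·-0.142857=0.0477; V=0.641399+-0.334120+0.047731=0.3550
k=5 load: inc=0.047731, refl=0.047731·-0.904762=-0.0432; V=0.307279+0.047731+-0.043186=0.3118
k=6 src: inc=-0.043186, refl=-0.043186·-0.142857=0.0062; V=0.355011+-0.043186+0.006169=0.3180
k=7 load: inc=0.006169, refl=0.006169·-0.904762=-0.0056; V=0.311825+0.006169+-0.005582=0.3124
k=8 src: inc=-0.005582, refl=-0.005582·-0.142857=0.0008; V=0.317995+-0.005582+0.000797=0.3132

0 0 source 2.8571
1 3 load 0.2721
2 6 source 0.6414
3 9 load 0.3073
4 12 source 0.3550
5 15 load 0.3118
6 18 source 0.3180
7 21 load 0.3124
8 24 source 0.3132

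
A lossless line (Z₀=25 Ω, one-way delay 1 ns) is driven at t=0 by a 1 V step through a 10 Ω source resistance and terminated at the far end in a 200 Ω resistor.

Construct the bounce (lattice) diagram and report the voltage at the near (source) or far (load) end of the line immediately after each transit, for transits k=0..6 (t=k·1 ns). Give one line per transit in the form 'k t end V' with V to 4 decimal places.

Γ_L=0.777778, Γ_S=-0.428571; launch V₁=1·25/35=0.714286
k=0 src: V=0.7143
k=1 load: inc=0.714286, refl=0.714286·0.777778=0.5556; V=0.000000+0.714286+0.555556=1.2698
k=2 src: inc=0.555556, refl=0.555556·-0.428571=-0.2381; V=0.714286+0.555556+-0.238095=1.0317
k=3 load: inc=-0.238095, refl=-0.238095·0.777778=-0.1852; V=1.269841+-0.238095+-0.185185=0.8466
k=4 src: inc=-0.185185, refl=-0.185185·-0.428571=0.0794; V=1.031746+-0.185185+0.079365=0.9259
k=5 load: inc=0.079365, refl=0.079365·0.777778=0.0617; V=0.846561+0.079365+0.061728=0.9877
k=6 src: inc=0.061728, refl=0.061728·-0.428571=-0.0265; V=0.925926+0.061728+-0.026455=0.9612

0 0 source 0.7143
1 1 load 1.2698
2 2 source 1.0317
3 3 load 0.8466
4 4 source 0.9259
5 5 load 0.9877
6 6 source 0.9612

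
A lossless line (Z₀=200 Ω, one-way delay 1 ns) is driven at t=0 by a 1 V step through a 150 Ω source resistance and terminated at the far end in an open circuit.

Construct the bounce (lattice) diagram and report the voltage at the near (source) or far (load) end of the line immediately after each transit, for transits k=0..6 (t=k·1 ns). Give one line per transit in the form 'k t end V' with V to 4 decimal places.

Γ_L=1.000000, Γ_S=-0.142857; launch V₁=1·200/350=0.571429
k=0 src: V=0.5714
k=1 load: inc=0.571429, refl=0.571429·1.000000=0.5714; V=0.000000+0.571429+0.571429=1.1429
k=2 src: inc=0.571429, refl=0.571429·-0.142857=-0.0816; V=0.571429+0.571429+-0.081633=1.0612
k=3 load: inc=-0.081633, refl=-0.081633·1.000000=-0.0816; V=1.142857+-0.081633+-0.081633=0.9796
k=4 src: inc=-0.081633, refl=-0.081633·-0.142857=0.0117; V=1.061224+-0.081633+0.011662=0.9913
k=5 load: inc=0.011662, refl=0.011662·1.000000=0.0117; V=0.979592+0.011662+0.011662=1.0029
k=6 src: inc=0.011662, refl=0.011662·-0.142857=-0.0017; V=0.991254+0.011662+-0.001666=1.0012

0 0 source 0.5714
1 1 load 1.1429
2 2 source 1.0612
3 3 load 0.9796
4 4 source 0.9913
5 5 load 1.0029
6 6 source 1.0012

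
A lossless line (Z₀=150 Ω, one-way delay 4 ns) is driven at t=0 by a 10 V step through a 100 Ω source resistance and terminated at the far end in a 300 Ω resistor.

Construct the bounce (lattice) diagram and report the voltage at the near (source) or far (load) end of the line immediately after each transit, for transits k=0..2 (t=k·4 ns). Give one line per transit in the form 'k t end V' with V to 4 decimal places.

Γ_L=0.333333, Γ_S=-0.200000; launch V₁=10·150/250=6.000000
k=0 src: V=6.0000
k=1 load: inc=6.000000, refl=6.000000·0.333333=2.0000; V=0.000000+6.000000+2.000000=8.0000
k=2 src: inc=2.000000, refl=2.000000·-0.200000=-0.4000; V=6.000000+2.000000+-0.400000=7.6000

0 0 source 6.0000
1 4 load 8.0000
2 8 source 7.6000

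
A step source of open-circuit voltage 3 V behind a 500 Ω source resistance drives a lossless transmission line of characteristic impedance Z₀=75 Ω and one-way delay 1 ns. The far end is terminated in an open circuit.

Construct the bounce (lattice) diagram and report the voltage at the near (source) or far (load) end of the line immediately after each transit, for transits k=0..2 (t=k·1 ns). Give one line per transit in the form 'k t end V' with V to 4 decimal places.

0 0 source 0.3913
1 1 load 0.7826
2 2 source 1.0718

Γ_L=1.000000, Γ_S=0.739130; launch V₁=3·75/575=0.391304
k=0 src: V=0.3913
k=1 load: inc=0.391304, refl=0.391304·1.000000=0.3913; V=0.000000+0.391304+0.391304=0.7826
k=2 src: inc=0.391304, refl=0.391304·0.739130=0.2892; V=0.391304+0.391304+0.289225=1.0718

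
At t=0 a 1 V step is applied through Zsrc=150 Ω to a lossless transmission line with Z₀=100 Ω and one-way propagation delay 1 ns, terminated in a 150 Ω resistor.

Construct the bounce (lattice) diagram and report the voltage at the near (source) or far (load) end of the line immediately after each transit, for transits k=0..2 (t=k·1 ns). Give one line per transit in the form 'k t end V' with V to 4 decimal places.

0 0 source 0.4000
1 1 load 0.4800
2 2 source 0.4960

Γ_L=0.200000, Γ_S=0.200000; launch V₁=1·100/250=0.400000
k=0 src: V=0.4000
k=1 load: inc=0.400000, refl=0.400000·0.200000=0.0800; V=0.000000+0.400000+0.080000=0.4800
k=2 src: inc=0.080000, refl=0.080000·0.200000=0.0160; V=0.400000+0.080000+0.016000=0.4960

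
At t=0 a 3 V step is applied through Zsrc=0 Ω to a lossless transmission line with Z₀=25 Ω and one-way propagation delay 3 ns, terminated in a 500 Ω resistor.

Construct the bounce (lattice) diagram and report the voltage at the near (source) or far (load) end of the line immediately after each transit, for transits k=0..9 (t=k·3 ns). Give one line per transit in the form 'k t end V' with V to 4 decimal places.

Γ_L=0.904762, Γ_S=-1.000000; launch V₁=3·25/25=3.000000
k=0 src: V=3.0000
k=1 load: inc=3.000000, refl=3.000000·0.904762=2.7143; V=0.000000+3.000000+2.714286=5.7143
k=2 src: inc=2.714286, refl=2.714286·-1.000000=-2.7143; V=3.000000+2.714286+-2.714286=3.0000
k=3 load: inc=-2.714286, refl=-2.714286·0.904762=-2.4558; V=5.714286+-2.714286+-2.455782=0.5442
k=4 src: inc=-2.455782, refl=-2.455782·-1.000000=2.4558; V=3.000000+-2.455782+2.455782=3.0000
k=5 load: inc=2.455782, refl=2.455782·0.904762=2.2219; V=0.544218+2.455782+2.221898=5.2219
k=6 src: inc=2.221898, refl=2.221898·-1.000000=-2.2219; V=3.000000+2.221898+-2.221898=3.0000
k=7 load: inc=-2.221898, refl=-2.221898·0.904762=-2.0103; V=5.221898+-2.221898+-2.010289=0.9897
k=8 src: inc=-2.010289, refl=-2.010289·-1.000000=2.0103; V=3.000000+-2.010289+2.010289=3.0000
k=9 load: inc=2.010289, refl=2.010289·0.904762=1.8188; V=0.989711+2.010289+1.818833=4.8188

0 0 source 3.0000
1 3 load 5.7143
2 6 source 3.0000
3 9 load 0.5442
4 12 source 3.0000
5 15 load 5.2219
6 18 source 3.0000
7 21 load 0.9897
8 24 source 3.0000
9 27 load 4.8188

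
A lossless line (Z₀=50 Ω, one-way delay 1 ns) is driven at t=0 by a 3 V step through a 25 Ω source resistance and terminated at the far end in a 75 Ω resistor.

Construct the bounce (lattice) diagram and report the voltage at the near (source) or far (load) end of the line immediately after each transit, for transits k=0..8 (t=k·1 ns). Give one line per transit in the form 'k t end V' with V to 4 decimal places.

0 0 source 2.0000
1 1 load 2.4000
2 2 source 2.2667
3 3 load 2.2400
4 4 source 2.2489
5 5 load 2.2507
6 6 source 2.2501
7 7 load 2.2500
8 8 source 2.2500

Γ_L=0.200000, Γ_S=-0.333333; launch V₁=3·50/75=2.000000
k=0 src: V=2.0000
k=1 load: inc=2.000000, refl=2.000000·0.200000=0.4000; V=0.000000+2.000000+0.400000=2.4000
k=2 src: inc=0.400000, refl=0.400000·-0.333333=-0.1333; V=2.000000+0.400000+-0.133333=2.2667
k=3 load: inc=-0.133333, refl=-0.133333·0.200000=-0.0267; V=2.400000+-0.133333+-0.026667=2.2400
k=4 src: inc=-0.026667, refl=-0.026667·-0.333333=0.0089; V=2.266667+-0.026667+0.008889=2.2489
k=5 load: inc=0.008889, refl=0.008889·0.200000=0.0018; V=2.240000+0.008889+0.001778=2.2507
k=6 src: inc=0.001778, refl=0.001778·-0.333333=-0.0006; V=2.248889+0.001778+-0.000593=2.2501
k=7 load: inc=-0.000593, refl=-0.000593·0.200000=-0.0001; V=2.250667+-0.000593+-0.000119=2.2500
k=8 src: inc=-0.000119, refl=-0.000119·-0.333333=0.0000; V=2.250074+-0.000119+0.000040=2.2500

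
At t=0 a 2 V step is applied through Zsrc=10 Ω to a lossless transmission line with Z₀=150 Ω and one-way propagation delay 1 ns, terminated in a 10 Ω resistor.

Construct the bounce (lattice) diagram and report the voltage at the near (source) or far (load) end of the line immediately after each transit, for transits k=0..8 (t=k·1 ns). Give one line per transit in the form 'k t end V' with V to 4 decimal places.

0 0 source 1.8750
1 1 load 0.2344
2 2 source 1.6699
3 3 load 0.4138
4 4 source 1.5129
5 5 load 0.5512
6 6 source 1.3927
7 7 load 0.6564
8 8 source 1.3007

Γ_L=-0.875000, Γ_S=-0.875000; launch V₁=2·150/160=1.875000
k=0 src: V=1.8750
k=1 load: inc=1.875000, refl=1.875000·-0.875000=-1.6406; V=0.000000+1.875000+-1.640625=0.2344
k=2 src: inc=-1.640625, refl=-1.640625·-0.875000=1.4355; V=1.875000+-1.640625+1.435547=1.6699
k=3 load: inc=1.435547, refl=1.435547·-0.875000=-1.2561; V=0.234375+1.435547+-1.256104=0.4138
k=4 src: inc=-1.256104, refl=-1.256104·-0.875000=1.0991; V=1.669922+-1.256104+1.099091=1.5129
k=5 load: inc=1.099091, refl=1.099091·-0.875000=-0.9617; V=0.413818+1.099091+-0.961704=0.5512
k=6 src: inc=-0.961704, refl=-0.961704·-0.875000=0.8415; V=1.512909+-0.961704+0.841491=1.3927
k=7 load: inc=0.841491, refl=0.841491·-0.875000=-0.7363; V=0.551205+0.841491+-0.736305=0.6564
k=8 src: inc=-0.736305, refl=-0.736305·-0.875000=0.6443; V=1.392696+-0.736305+0.644267=1.3007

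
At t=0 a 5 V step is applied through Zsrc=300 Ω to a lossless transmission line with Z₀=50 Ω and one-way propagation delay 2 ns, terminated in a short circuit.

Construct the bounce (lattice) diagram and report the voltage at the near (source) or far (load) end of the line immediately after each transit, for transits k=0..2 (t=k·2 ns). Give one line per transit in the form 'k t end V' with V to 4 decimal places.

0 0 source 0.7143
1 2 load 0.0000
2 4 source -0.5102

Γ_L=-1.000000, Γ_S=0.714286; launch V₁=5·50/350=0.714286
k=0 src: V=0.7143
k=1 load: inc=0.714286, refl=0.714286·-1.000000=-0.7143; V=0.000000+0.714286+-0.714286=0.0000
k=2 src: inc=-0.714286, refl=-0.714286·0.714286=-0.5102; V=0.714286+-0.714286+-0.510204=-0.5102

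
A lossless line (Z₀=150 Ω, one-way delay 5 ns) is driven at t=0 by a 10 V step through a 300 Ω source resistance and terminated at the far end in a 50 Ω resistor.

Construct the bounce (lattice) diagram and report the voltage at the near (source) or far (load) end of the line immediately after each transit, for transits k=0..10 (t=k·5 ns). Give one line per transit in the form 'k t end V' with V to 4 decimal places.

Γ_L=-0.500000, Γ_S=0.333333; launch V₁=10·150/450=3.333333
k=0 src: V=3.3333
k=1 load: inc=3.333333, refl=3.333333·-0.500000=-1.6667; V=0.000000+3.333333+-1.666667=1.6667
k=2 src: inc=-1.666667, refl=-1.666667·0.333333=-0.5556; V=3.333333+-1.666667+-0.555556=1.1111
k=3 load: inc=-0.555556, refl=-0.555556·-0.500000=0.2778; V=1.666667+-0.555556+0.277778=1.3889
k=4 src: inc=0.277778, refl=0.277778·0.333333=0.0926; V=1.111111+0.277778+0.092593=1.4815
k=5 load: inc=0.092593, refl=0.092593·-0.500000=-0.0463; V=1.388889+0.092593+-0.046296=1.4352
k=6 src: inc=-0.046296, refl=-0.046296·0.333333=-0.0154; V=1.481481+-0.046296+-0.015432=1.4198
k=7 load: inc=-0.015432, refl=-0.015432·-0.500000=0.0077; V=1.435185+-0.015432+0.007716=1.4275
k=8 src: inc=0.007716, refl=0.007716·0.333333=0.0026; V=1.419753+0.007716+0.002572=1.4300
k=9 load: inc=0.002572, refl=0.002572·-0.500000=-0.0013; V=1.427469+0.002572+-0.001286=1.4288
k=10 src: inc=-0.001286, refl=-0.001286·0.333333=-0.0004; V=1.430041+-0.001286+-0.000429=1.4283

0 0 source 3.3333
1 5 load 1.6667
2 10 source 1.1111
3 15 load 1.3889
4 20 source 1.4815
5 25 load 1.4352
6 30 source 1.4198
7 35 load 1.4275
8 40 source 1.4300
9 45 load 1.4288
10 50 source 1.4283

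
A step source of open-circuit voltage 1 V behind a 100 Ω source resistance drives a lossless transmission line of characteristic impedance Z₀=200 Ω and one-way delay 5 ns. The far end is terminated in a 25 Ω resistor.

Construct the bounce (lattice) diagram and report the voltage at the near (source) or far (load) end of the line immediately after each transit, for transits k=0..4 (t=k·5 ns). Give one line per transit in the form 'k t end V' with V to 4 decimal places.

Γ_L=-0.777778, Γ_S=-0.333333; launch V₁=1·200/300=0.666667
k=0 src: V=0.6667
k=1 load: inc=0.666667, refl=0.666667·-0.777778=-0.5185; V=0.000000+0.666667+-0.518519=0.1481
k=2 src: inc=-0.518519, refl=-0.518519·-0.333333=0.1728; V=0.666667+-0.518519+0.172840=0.3210
k=3 load: inc=0.172840, refl=0.172840·-0.777778=-0.1344; V=0.148148+0.172840+-0.134431=0.1866
k=4 src: inc=-0.134431, refl=-0.134431·-0.333333=0.0448; V=0.320988+-0.134431+0.044810=0.2314

0 0 source 0.6667
1 5 load 0.1481
2 10 source 0.3210
3 15 load 0.1866
4 20 source 0.2314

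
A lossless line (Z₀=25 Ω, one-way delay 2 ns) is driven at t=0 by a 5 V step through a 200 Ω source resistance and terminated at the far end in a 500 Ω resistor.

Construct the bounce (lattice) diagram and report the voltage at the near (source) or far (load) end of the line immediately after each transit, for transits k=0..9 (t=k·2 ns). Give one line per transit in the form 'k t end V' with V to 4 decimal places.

0 0 source 0.5556
1 2 load 1.0582
2 4 source 1.4491
3 6 load 1.8029
4 8 source 2.0780
5 10 load 2.3269
6 12 source 2.5205
7 14 load 2.6956
8 16 source 2.8319
9 18 load 2.9551

Γ_L=0.904762, Γ_S=0.777778; launch V₁=5·25/225=0.555556
k=0 src: V=0.5556
k=1 load: inc=0.555556, refl=0.555556·0.904762=0.5026; V=0.000000+0.555556+0.502646=1.0582
k=2 src: inc=0.502646, refl=0.502646·0.777778=0.3909; V=0.555556+0.502646+0.390947=1.4491
k=3 load: inc=0.390947, refl=0.390947·0.904762=0.3537; V=1.058201+0.390947+0.353714=1.8029
k=4 src: inc=0.353714, refl=0.353714·0.777778=0.2751; V=1.449148+0.353714+0.275111=2.0780
k=5 load: inc=0.275111, refl=0.275111·0.904762=0.2489; V=1.802861+0.275111+0.248910=2.3269
k=6 src: inc=0.248910, refl=0.248910·0.777778=0.1936; V=2.077972+0.248910+0.193596=2.5205
k=7 load: inc=0.193596, refl=0.193596·0.904762=0.1752; V=2.326881+0.193596+0.175159=2.6956
k=8 src: inc=0.175159, refl=0.175159·0.777778=0.1362; V=2.520477+0.175159+0.136234=2.8319
k=9 load: inc=0.136234, refl=0.136234·0.904762=0.1233; V=2.695636+0.136234+0.123260=2.9551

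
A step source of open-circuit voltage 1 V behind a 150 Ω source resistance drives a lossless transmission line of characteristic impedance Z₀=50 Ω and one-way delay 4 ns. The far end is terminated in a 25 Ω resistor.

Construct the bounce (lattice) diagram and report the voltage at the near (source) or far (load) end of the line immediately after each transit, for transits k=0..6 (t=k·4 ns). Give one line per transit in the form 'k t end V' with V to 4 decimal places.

Γ_L=-0.333333, Γ_S=0.500000; launch V₁=1·50/200=0.250000
k=0 src: V=0.2500
k=1 load: inc=0.250000, refl=0.250000·-0.333333=-0.0833; V=0.000000+0.250000+-0.083333=0.1667
k=2 src: inc=-0.083333, refl=-0.083333·0.500000=-0.0417; V=0.250000+-0.083333+-0.041667=0.1250
k=3 load: inc=-0.041667, refl=-0.041667·-0.333333=0.0139; V=0.166667+-0.041667+0.013889=0.1389
k=4 src: inc=0.013889, refl=0.013889·0.500000=0.0069; V=0.125000+0.013889+0.006944=0.1458
k=5 load: inc=0.006944, refl=0.006944·-0.333333=-0.0023; V=0.138889+0.006944+-0.002315=0.1435
k=6 src: inc=-0.002315, refl=-0.002315·0.500000=-0.0012; V=0.145833+-0.002315+-0.001157=0.1424

0 0 source 0.2500
1 4 load 0.1667
2 8 source 0.1250
3 12 load 0.1389
4 16 source 0.1458
5 20 load 0.1435
6 24 source 0.1424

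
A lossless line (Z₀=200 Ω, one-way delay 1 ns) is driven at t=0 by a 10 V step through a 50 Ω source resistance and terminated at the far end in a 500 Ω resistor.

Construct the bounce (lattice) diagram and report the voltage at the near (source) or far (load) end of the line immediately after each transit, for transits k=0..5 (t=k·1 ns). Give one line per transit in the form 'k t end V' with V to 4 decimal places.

0 0 source 8.0000
1 1 load 11.4286
2 2 source 9.3714
3 3 load 8.4898
4 4 source 9.0188
5 5 load 9.2455

Γ_L=0.428571, Γ_S=-0.600000; launch V₁=10·200/250=8.000000
k=0 src: V=8.0000
k=1 load: inc=8.000000, refl=8.000000·0.428571=3.4286; V=0.000000+8.000000+3.428571=11.4286
k=2 src: inc=3.428571, refl=3.428571·-0.600000=-2.0571; V=8.000000+3.428571+-2.057143=9.3714
k=3 load: inc=-2.057143, refl=-2.057143·0.428571=-0.8816; V=11.428571+-2.057143+-0.881633=8.4898
k=4 src: inc=-0.881633, refl=-0.881633·-0.600000=0.5290; V=9.371429+-0.881633+0.528980=9.0188
k=5 load: inc=0.528980, refl=0.528980·0.428571=0.2267; V=8.489796+0.528980+0.226706=9.2455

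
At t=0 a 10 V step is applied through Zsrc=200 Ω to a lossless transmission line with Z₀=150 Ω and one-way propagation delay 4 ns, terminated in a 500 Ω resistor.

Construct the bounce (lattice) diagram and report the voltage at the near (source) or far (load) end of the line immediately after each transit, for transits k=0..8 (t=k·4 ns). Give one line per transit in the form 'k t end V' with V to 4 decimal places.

0 0 source 4.2857
1 4 load 6.5934
2 8 source 6.9231
3 12 load 7.1006
4 16 source 7.1260
5 20 load 7.1396
6 24 source 7.1416
7 28 load 7.1426
8 32 source 7.1428

Γ_L=0.538462, Γ_S=0.142857; launch V₁=10·150/350=4.285714
k=0 src: V=4.2857
k=1 load: inc=4.285714, refl=4.285714·0.538462=2.3077; V=0.000000+4.285714+2.307692=6.5934
k=2 src: inc=2.307692, refl=2.307692·0.142857=0.3297; V=4.285714+2.307692+0.329670=6.9231
k=3 load: inc=0.329670, refl=0.329670·0.538462=0.1775; V=6.593407+0.329670+0.177515=7.1006
k=4 src: inc=0.177515, refl=0.177515·0.142857=0.0254; V=6.923077+0.177515+0.025359=7.1260
k=5 load: inc=0.025359, refl=0.025359·0.538462=0.0137; V=7.100592+0.025359+0.013655=7.1396
k=6 src: inc=0.013655, refl=0.013655·0.142857=0.0020; V=7.125951+0.013655+0.001951=7.1416
k=7 load: inc=0.001951, refl=0.001951·0.538462=0.0011; V=7.139606+0.001951+0.001050=7.1426
k=8 src: inc=0.001050, refl=0.001050·0.142857=0.0002; V=7.141557+0.001050+0.000150=7.1428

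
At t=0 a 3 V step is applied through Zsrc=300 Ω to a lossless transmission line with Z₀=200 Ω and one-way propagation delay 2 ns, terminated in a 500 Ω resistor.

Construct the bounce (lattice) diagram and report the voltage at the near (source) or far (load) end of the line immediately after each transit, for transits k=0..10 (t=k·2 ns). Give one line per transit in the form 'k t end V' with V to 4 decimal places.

Γ_L=0.428571, Γ_S=0.200000; launch V₁=3·200/500=1.200000
k=0 src: V=1.2000
k=1 load: inc=1.200000, refl=1.200000·0.428571=0.5143; V=0.000000+1.200000+0.514286=1.7143
k=2 src: inc=0.514286, refl=0.514286·0.200000=0.1029; V=1.200000+0.514286+0.102857=1.8171
k=3 load: inc=0.102857, refl=0.102857·0.428571=0.0441; V=1.714286+0.102857+0.044082=1.8612
k=4 src: inc=0.044082, refl=0.044082·0.200000=0.0088; V=1.817143+0.044082+0.008816=1.8700
k=5 load: inc=0.008816, refl=0.008816·0.428571=0.0038; V=1.861224+0.008816+0.003778=1.8738
k=6 src: inc=0.003778, refl=0.003778·0.200000=0.0008; V=1.870041+0.003778+0.000756=1.8746
k=7 load: inc=0.000756, refl=0.000756·0.428571=0.0003; V=1.873819+0.000756+0.000324=1.8749
k=8 src: inc=0.000324, refl=0.000324·0.200000=0.0001; V=1.874575+0.000324+0.000065=1.8750
k=9 load: inc=0.000065, refl=0.000065·0.428571=0.0000; V=1.874899+0.000065+0.000028=1.8750
k=10 src: inc=0.000028, refl=0.000028·0.200000=0.0000; V=1.874964+0.000028+0.000006=1.8750

0 0 source 1.2000
1 2 load 1.7143
2 4 source 1.8171
3 6 load 1.8612
4 8 source 1.8700
5 10 load 1.8738
6 12 source 1.8746
7 14 load 1.8749
8 16 source 1.8750
9 18 load 1.8750
10 20 source 1.8750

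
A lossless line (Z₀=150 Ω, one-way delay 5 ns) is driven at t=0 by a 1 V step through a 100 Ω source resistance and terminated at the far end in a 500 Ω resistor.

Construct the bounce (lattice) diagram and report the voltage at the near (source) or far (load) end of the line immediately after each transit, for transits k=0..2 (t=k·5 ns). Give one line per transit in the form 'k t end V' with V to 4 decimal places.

0 0 source 0.6000
1 5 load 0.9231
2 10 source 0.8585

Γ_L=0.538462, Γ_S=-0.200000; launch V₁=1·150/250=0.600000
k=0 src: V=0.6000
k=1 load: inc=0.600000, refl=0.600000·0.538462=0.3231; V=0.000000+0.600000+0.323077=0.9231
k=2 src: inc=0.323077, refl=0.323077·-0.200000=-0.0646; V=0.600000+0.323077+-0.064615=0.8585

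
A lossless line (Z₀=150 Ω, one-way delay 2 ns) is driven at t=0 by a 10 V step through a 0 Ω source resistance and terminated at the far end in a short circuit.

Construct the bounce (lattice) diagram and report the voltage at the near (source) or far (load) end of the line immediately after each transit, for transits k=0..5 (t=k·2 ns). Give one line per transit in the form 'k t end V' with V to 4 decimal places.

0 0 source 10.0000
1 2 load 0.0000
2 4 source 10.0000
3 6 load 0.0000
4 8 source 10.0000
5 10 load 0.0000

Γ_L=-1.000000, Γ_S=-1.000000; launch V₁=10·150/150=10.000000
k=0 src: V=10.0000
k=1 load: inc=10.000000, refl=10.000000·-1.000000=-10.0000; V=0.000000+10.000000+-10.000000=0.0000
k=2 src: inc=-10.000000, refl=-10.000000·-1.000000=10.0000; V=10.000000+-10.000000+10.000000=10.0000
k=3 load: inc=10.000000, refl=10.000000·-1.000000=-10.0000; V=0.000000+10.000000+-10.000000=0.0000
k=4 src: inc=-10.000000, refl=-10.000000·-1.000000=10.0000; V=10.000000+-10.000000+10.000000=10.0000
k=5 load: inc=10.000000, refl=10.000000·-1.000000=-10.0000; V=0.000000+10.000000+-10.000000=0.0000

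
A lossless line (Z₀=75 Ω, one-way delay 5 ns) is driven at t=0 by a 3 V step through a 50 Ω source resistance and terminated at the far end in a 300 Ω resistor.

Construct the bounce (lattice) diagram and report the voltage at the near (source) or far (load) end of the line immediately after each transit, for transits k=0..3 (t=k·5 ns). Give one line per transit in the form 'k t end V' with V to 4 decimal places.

Γ_L=0.600000, Γ_S=-0.200000; launch V₁=3·75/125=1.800000
k=0 src: V=1.8000
k=1 load: inc=1.800000, refl=1.800000·0.600000=1.0800; V=0.000000+1.800000+1.080000=2.8800
k=2 src: inc=1.080000, refl=1.080000·-0.200000=-0.2160; V=1.800000+1.080000+-0.216000=2.6640
k=3 load: inc=-0.216000, refl=-0.216000·0.600000=-0.1296; V=2.880000+-0.216000+-0.129600=2.5344

0 0 source 1.8000
1 5 load 2.8800
2 10 source 2.6640
3 15 load 2.5344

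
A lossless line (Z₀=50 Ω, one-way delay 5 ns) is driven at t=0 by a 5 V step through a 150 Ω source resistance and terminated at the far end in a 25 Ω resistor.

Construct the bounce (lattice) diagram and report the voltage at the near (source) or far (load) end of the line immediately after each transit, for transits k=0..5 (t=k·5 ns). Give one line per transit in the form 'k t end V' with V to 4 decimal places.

0 0 source 1.2500
1 5 load 0.8333
2 10 source 0.6250
3 15 load 0.6944
4 20 source 0.7292
5 25 load 0.7176

Γ_L=-0.333333, Γ_S=0.500000; launch V₁=5·50/200=1.250000
k=0 src: V=1.2500
k=1 load: inc=1.250000, refl=1.250000·-0.333333=-0.4167; V=0.000000+1.250000+-0.416667=0.8333
k=2 src: inc=-0.416667, refl=-0.416667·0.500000=-0.2083; V=1.250000+-0.416667+-0.208333=0.6250
k=3 load: inc=-0.208333, refl=-0.208333·-0.333333=0.0694; V=0.833333+-0.208333+0.069444=0.6944
k=4 src: inc=0.069444, refl=0.069444·0.500000=0.0347; V=0.625000+0.069444+0.034722=0.7292
k=5 load: inc=0.034722, refl=0.034722·-0.333333=-0.0116; V=0.694444+0.034722+-0.011574=0.7176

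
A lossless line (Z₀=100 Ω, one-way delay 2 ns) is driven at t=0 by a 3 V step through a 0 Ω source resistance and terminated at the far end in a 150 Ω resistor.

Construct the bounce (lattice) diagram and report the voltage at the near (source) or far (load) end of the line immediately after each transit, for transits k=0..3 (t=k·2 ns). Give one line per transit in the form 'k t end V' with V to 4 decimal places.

0 0 source 3.0000
1 2 load 3.6000
2 4 source 3.0000
3 6 load 2.8800

Γ_L=0.200000, Γ_S=-1.000000; launch V₁=3·100/100=3.000000
k=0 src: V=3.0000
k=1 load: inc=3.000000, refl=3.000000·0.200000=0.6000; V=0.000000+3.000000+0.600000=3.6000
k=2 src: inc=0.600000, refl=0.600000·-1.000000=-0.6000; V=3.000000+0.600000+-0.600000=3.0000
k=3 load: inc=-0.600000, refl=-0.600000·0.200000=-0.1200; V=3.600000+-0.600000+-0.120000=2.8800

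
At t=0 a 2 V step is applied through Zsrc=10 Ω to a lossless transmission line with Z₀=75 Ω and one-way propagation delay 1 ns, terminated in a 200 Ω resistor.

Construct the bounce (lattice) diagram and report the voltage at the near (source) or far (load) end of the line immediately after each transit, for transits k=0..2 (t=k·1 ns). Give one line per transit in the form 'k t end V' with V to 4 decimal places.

Γ_L=0.454545, Γ_S=-0.764706; launch V₁=2·75/85=1.764706
k=0 src: V=1.7647
k=1 load: inc=1.764706, refl=1.764706·0.454545=0.8021; V=0.000000+1.764706+0.802139=2.5668
k=2 src: inc=0.802139, refl=0.802139·-0.764706=-0.6134; V=1.764706+0.802139+-0.613400=1.9534

0 0 source 1.7647
1 1 load 2.5668
2 2 source 1.9534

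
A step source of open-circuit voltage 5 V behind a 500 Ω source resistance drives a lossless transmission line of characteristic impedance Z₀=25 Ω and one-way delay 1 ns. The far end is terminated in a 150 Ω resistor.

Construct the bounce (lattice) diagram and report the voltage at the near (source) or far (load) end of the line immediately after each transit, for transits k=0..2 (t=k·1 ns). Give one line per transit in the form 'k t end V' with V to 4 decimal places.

0 0 source 0.2381
1 1 load 0.4082
2 2 source 0.5620

Γ_L=0.714286, Γ_S=0.904762; launch V₁=5·25/525=0.238095
k=0 src: V=0.2381
k=1 load: inc=0.238095, refl=0.238095·0.714286=0.1701; V=0.000000+0.238095+0.170068=0.4082
k=2 src: inc=0.170068, refl=0.170068·0.904762=0.1539; V=0.238095+0.170068+0.153871=0.5620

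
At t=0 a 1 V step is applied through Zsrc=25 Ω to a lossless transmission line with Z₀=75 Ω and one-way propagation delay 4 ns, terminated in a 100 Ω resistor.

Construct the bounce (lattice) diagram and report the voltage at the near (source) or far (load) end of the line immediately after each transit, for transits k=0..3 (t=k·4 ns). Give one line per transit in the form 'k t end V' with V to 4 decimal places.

0 0 source 0.7500
1 4 load 0.8571
2 8 source 0.8036
3 12 load 0.7959

Γ_L=0.142857, Γ_S=-0.500000; launch V₁=1·75/100=0.750000
k=0 src: V=0.7500
k=1 load: inc=0.750000, refl=0.750000·0.142857=0.1071; V=0.000000+0.750000+0.107143=0.8571
k=2 src: inc=0.107143, refl=0.107143·-0.500000=-0.0536; V=0.750000+0.107143+-0.053571=0.8036
k=3 load: inc=-0.053571, refl=-0.053571·0.142857=-0.0077; V=0.857143+-0.053571+-0.007653=0.7959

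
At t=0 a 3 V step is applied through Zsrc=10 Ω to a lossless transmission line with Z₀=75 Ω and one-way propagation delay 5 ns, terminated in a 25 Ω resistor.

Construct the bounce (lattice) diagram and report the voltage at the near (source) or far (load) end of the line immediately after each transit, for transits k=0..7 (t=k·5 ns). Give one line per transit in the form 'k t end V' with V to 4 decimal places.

Γ_L=-0.500000, Γ_S=-0.764706; launch V₁=3·75/85=2.647059
k=0 src: V=2.6471
k=1 load: inc=2.647059, refl=2.647059·-0.500000=-1.3235; V=0.000000+2.647059+-1.323529=1.3235
k=2 src: inc=-1.323529, refl=-1.323529·-0.764706=1.0121; V=2.647059+-1.323529+1.012111=2.3356
k=3 load: inc=1.012111, refl=1.012111·-0.500000=-0.5061; V=1.323529+1.012111+-0.506055=1.8296
k=4 src: inc=-0.506055, refl=-0.506055·-0.764706=0.3870; V=2.335640+-0.506055+0.386984=2.2166
k=5 load: inc=0.386984, refl=0.386984·-0.500000=-0.1935; V=1.829585+0.386984+-0.193492=2.0231
k=6 src: inc=-0.193492, refl=-0.193492·-0.764706=0.1480; V=2.216568+-0.193492+0.147964=2.1710
k=7 load: inc=0.147964, refl=0.147964·-0.500000=-0.0740; V=2.023077+0.147964+-0.073982=2.0971

0 0 source 2.6471
1 5 load 1.3235
2 10 source 2.3356
3 15 load 1.8296
4 20 source 2.2166
5 25 load 2.0231
6 30 source 2.1710
7 35 load 2.0971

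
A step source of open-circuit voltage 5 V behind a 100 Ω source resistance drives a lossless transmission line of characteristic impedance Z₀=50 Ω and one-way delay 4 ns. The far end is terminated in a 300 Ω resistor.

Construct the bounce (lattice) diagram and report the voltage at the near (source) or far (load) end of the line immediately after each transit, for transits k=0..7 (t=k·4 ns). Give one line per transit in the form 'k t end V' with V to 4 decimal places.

0 0 source 1.6667
1 4 load 2.8571
2 8 source 3.2540
3 12 load 3.5374
4 16 source 3.6319
5 20 load 3.6994
6 24 source 3.7219
7 28 load 3.7379

Γ_L=0.714286, Γ_S=0.333333; launch V₁=5·50/150=1.666667
k=0 src: V=1.6667
k=1 load: inc=1.666667, refl=1.666667·0.714286=1.1905; V=0.000000+1.666667+1.190476=2.8571
k=2 src: inc=1.190476, refl=1.190476·0.333333=0.3968; V=1.666667+1.190476+0.396825=3.2540
k=3 load: inc=0.396825, refl=0.396825·0.714286=0.2834; V=2.857143+0.396825+0.283447=3.5374
k=4 src: inc=0.283447, refl=0.283447·0.333333=0.0945; V=3.253968+0.283447+0.094482=3.6319
k=5 load: inc=0.094482, refl=0.094482·0.714286=0.0675; V=3.537415+0.094482+0.067487=3.6994
k=6 src: inc=0.067487, refl=0.067487·0.333333=0.0225; V=3.631897+0.067487+0.022496=3.7219
k=7 load: inc=0.022496, refl=0.022496·0.714286=0.0161; V=3.699385+0.022496+0.016068=3.7379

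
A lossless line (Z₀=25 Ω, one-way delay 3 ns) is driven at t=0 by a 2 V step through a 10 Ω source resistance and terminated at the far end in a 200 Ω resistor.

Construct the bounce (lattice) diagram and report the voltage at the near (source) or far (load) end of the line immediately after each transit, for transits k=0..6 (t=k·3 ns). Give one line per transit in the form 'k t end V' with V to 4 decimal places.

Γ_L=0.777778, Γ_S=-0.428571; launch V₁=2·25/35=1.428571
k=0 src: V=1.4286
k=1 load: inc=1.428571, refl=1.428571·0.777778=1.1111; V=0.000000+1.428571+1.111111=2.5397
k=2 src: inc=1.111111, refl=1.111111·-0.428571=-0.4762; V=1.428571+1.111111+-0.476190=2.0635
k=3 load: inc=-0.476190, refl=-0.476190·0.777778=-0.3704; V=2.539683+-0.476190+-0.370370=1.6931
k=4 src: inc=-0.370370, refl=-0.370370·-0.428571=0.1587; V=2.063492+-0.370370+0.158730=1.8519
k=5 load: inc=0.158730, refl=0.158730·0.777778=0.1235; V=1.693122+0.158730+0.123457=1.9753
k=6 src: inc=0.123457, refl=0.123457·-0.428571=-0.0529; V=1.851852+0.123457+-0.052910=1.9224

0 0 source 1.4286
1 3 load 2.5397
2 6 source 2.0635
3 9 load 1.6931
4 12 source 1.8519
5 15 load 1.9753
6 18 source 1.9224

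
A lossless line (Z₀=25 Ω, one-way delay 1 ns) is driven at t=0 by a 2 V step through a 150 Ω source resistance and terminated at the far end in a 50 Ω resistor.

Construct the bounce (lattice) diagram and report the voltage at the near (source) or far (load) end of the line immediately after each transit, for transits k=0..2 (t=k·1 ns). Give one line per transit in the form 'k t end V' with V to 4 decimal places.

Γ_L=0.333333, Γ_S=0.714286; launch V₁=2·25/175=0.285714
k=0 src: V=0.2857
k=1 load: inc=0.285714, refl=0.285714·0.333333=0.0952; V=0.000000+0.285714+0.095238=0.3810
k=2 src: inc=0.095238, refl=0.095238·0.714286=0.0680; V=0.285714+0.095238+0.068027=0.4490

0 0 source 0.2857
1 1 load 0.3810
2 2 source 0.4490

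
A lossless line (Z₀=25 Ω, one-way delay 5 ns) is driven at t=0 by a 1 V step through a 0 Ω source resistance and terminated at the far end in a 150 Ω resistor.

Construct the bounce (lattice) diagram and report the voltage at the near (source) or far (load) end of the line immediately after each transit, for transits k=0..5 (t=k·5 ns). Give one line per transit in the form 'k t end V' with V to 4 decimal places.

Γ_L=0.714286, Γ_S=-1.000000; launch V₁=1·25/25=1.000000
k=0 src: V=1.0000
k=1 load: inc=1.000000, refl=1.000000·0.714286=0.7143; V=0.000000+1.000000+0.714286=1.7143
k=2 src: inc=0.714286, refl=0.714286·-1.000000=-0.7143; V=1.000000+0.714286+-0.714286=1.0000
k=3 load: inc=-0.714286, refl=-0.714286·0.714286=-0.5102; V=1.714286+-0.714286+-0.510204=0.4898
k=4 src: inc=-0.510204, refl=-0.510204·-1.000000=0.5102; V=1.000000+-0.510204+0.510204=1.0000
k=5 load: inc=0.510204, refl=0.510204·0.714286=0.3644; V=0.489796+0.510204+0.364431=1.3644

0 0 source 1.0000
1 5 load 1.7143
2 10 source 1.0000
3 15 load 0.4898
4 20 source 1.0000
5 25 load 1.3644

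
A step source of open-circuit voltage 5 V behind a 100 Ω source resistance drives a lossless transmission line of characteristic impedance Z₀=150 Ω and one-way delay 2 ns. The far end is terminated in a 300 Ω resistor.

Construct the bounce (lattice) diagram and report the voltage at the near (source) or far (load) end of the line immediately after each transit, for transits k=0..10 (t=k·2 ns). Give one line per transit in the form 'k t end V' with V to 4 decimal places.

0 0 source 3.0000
1 2 load 4.0000
2 4 source 3.8000
3 6 load 3.7333
4 8 source 3.7467
5 10 load 3.7511
6 12 source 3.7502
7 14 load 3.7499
8 16 source 3.7500
9 18 load 3.7500
10 20 source 3.7500

Γ_L=0.333333, Γ_S=-0.200000; launch V₁=5·150/250=3.000000
k=0 src: V=3.0000
k=1 load: inc=3.000000, refl=3.000000·0.333333=1.0000; V=0.000000+3.000000+1.000000=4.0000
k=2 src: inc=1.000000, refl=1.000000·-0.200000=-0.2000; V=3.000000+1.000000+-0.200000=3.8000
k=3 load: inc=-0.200000, refl=-0.200000·0.333333=-0.0667; V=4.000000+-0.200000+-0.066667=3.7333
k=4 src: inc=-0.066667, refl=-0.066667·-0.200000=0.0133; V=3.800000+-0.066667+0.013333=3.7467
k=5 load: inc=0.013333, refl=0.013333·0.333333=0.0044; V=3.733333+0.013333+0.004444=3.7511
k=6 src: inc=0.004444, refl=0.004444·-0.200000=-0.0009; V=3.746667+0.004444+-0.000889=3.7502
k=7 load: inc=-0.000889, refl=-0.000889·0.333333=-0.0003; V=3.751111+-0.000889+-0.000296=3.7499
k=8 src: inc=-0.000296, refl=-0.000296·-0.200000=0.0001; V=3.750222+-0.000296+0.000059=3.7500
k=9 load: inc=0.000059, refl=0.000059·0.333333=0.0000; V=3.749926+0.000059+0.000020=3.7500
k=10 src: inc=0.000020, refl=0.000020·-0.200000=-0.0000; V=3.749985+0.000020+-0.000004=3.7500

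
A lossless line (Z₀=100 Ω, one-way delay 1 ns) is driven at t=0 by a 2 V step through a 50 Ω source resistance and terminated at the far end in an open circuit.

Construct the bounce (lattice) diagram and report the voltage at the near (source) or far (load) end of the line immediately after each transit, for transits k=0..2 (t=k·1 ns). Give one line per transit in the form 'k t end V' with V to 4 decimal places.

0 0 source 1.3333
1 1 load 2.6667
2 2 source 2.2222

Γ_L=1.000000, Γ_S=-0.333333; launch V₁=2·100/150=1.333333
k=0 src: V=1.3333
k=1 load: inc=1.333333, refl=1.333333·1.000000=1.3333; V=0.000000+1.333333+1.333333=2.6667
k=2 src: inc=1.333333, refl=1.333333·-0.333333=-0.4444; V=1.333333+1.333333+-0.444444=2.2222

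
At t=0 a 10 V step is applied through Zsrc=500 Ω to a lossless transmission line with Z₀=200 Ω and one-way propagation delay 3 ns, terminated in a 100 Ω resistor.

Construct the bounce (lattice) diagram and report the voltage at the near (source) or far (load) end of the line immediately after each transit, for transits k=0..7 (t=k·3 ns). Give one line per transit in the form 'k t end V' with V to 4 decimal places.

0 0 source 2.8571
1 3 load 1.9048
2 6 source 1.4966
3 9 load 1.6327
4 12 source 1.6910
5 15 load 1.6715
6 18 source 1.6632
7 21 load 1.6660

Γ_L=-0.333333, Γ_S=0.428571; launch V₁=10·200/700=2.857143
k=0 src: V=2.8571
k=1 load: inc=2.857143, refl=2.857143·-0.333333=-0.9524; V=0.000000+2.857143+-0.952381=1.9048
k=2 src: inc=-0.952381, refl=-0.952381·0.428571=-0.4082; V=2.857143+-0.952381+-0.408163=1.4966
k=3 load: inc=-0.408163, refl=-0.408163·-0.333333=0.1361; V=1.904762+-0.408163+0.136054=1.6327
k=4 src: inc=0.136054, refl=0.136054·0.428571=0.0583; V=1.496599+0.136054+0.058309=1.6910
k=5 load: inc=0.058309, refl=0.058309·-0.333333=-0.0194; V=1.632653+0.058309+-0.019436=1.6715
k=6 src: inc=-0.019436, refl=-0.019436·0.428571=-0.0083; V=1.690962+-0.019436+-0.008330=1.6632
k=7 load: inc=-0.008330, refl=-0.008330·-0.333333=0.0028; V=1.671526+-0.008330+0.002777=1.6660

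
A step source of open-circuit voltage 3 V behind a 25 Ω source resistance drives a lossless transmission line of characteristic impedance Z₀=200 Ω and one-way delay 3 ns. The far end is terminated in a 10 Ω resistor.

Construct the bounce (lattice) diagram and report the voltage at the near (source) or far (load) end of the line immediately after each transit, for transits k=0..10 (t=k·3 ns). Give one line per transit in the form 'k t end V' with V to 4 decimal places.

0 0 source 2.6667
1 3 load 0.2540
2 6 source 2.1305
3 9 load 0.4327
4 12 source 1.7532
5 15 load 0.5585
6 18 source 1.4877
7 21 load 0.6470
8 24 source 1.3009
9 27 load 0.7092
10 30 source 1.1694

Γ_L=-0.904762, Γ_S=-0.777778; launch V₁=3·200/225=2.666667
k=0 src: V=2.6667
k=1 load: inc=2.666667, refl=2.666667·-0.904762=-2.4127; V=0.000000+2.666667+-2.412698=0.2540
k=2 src: inc=-2.412698, refl=-2.412698·-0.777778=1.8765; V=2.666667+-2.412698+1.876543=2.1305
k=3 load: inc=1.876543, refl=1.876543·-0.904762=-1.6978; V=0.253968+1.876543+-1.697825=0.4327
k=4 src: inc=-1.697825, refl=-1.697825·-0.777778=1.3205; V=2.130511+-1.697825+1.320530=1.7532
k=5 load: inc=1.320530, refl=1.320530·-0.904762=-1.1948; V=0.432687+1.320530+-1.194766=0.5585
k=6 src: inc=-1.194766, refl=-1.194766·-0.777778=0.9293; V=1.753217+-1.194766+0.929262=1.4877
k=7 load: inc=0.929262, refl=0.929262·-0.904762=-0.8408; V=0.558451+0.929262+-0.840761=0.6470
k=8 src: inc=-0.840761, refl=-0.840761·-0.777778=0.6539; V=1.487714+-0.840761+0.653925=1.3009
k=9 load: inc=0.653925, refl=0.653925·-0.904762=-0.5916; V=0.646953+0.653925+-0.591647=0.7092
k=10 src: inc=-0.591647, refl=-0.591647·-0.777778=0.4602; V=1.300878+-0.591647+0.460170=1.1694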